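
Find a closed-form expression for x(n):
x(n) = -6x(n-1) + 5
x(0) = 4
First-order linear non-homogeneous.
Homogeneous solution: x_h(n) = A·(-6)^n.
Try constant particular solution x_p = K: K = -6K + 5 ⇒ K = \frac{5}{7}.
General: x(n) = A·(-6)^n + \frac{5}{7}.
Apply x(0) = 4: A + \frac{5}{7} = 4 ⇒ A = \frac{23}{7}.
So x(n) = \frac{23 \left(-6\right)^{n}}{7} + \frac{5}{7}.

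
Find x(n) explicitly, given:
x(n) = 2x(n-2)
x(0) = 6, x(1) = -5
Characteristic equation: x² - 2 = 0.
Discriminant Δ = (0)² + 4·(2) = 8.
Roots r₁,₂ = (0 ± √8)/2, so r₁ = \sqrt{2}, r₂ = - \sqrt{2}.
General solution: x(n) = A·r₁^n + B·r₂^n.
From the initial conditions, A + B = 6 and r₁A + r₂B = -5.
Since r₁ - r₂ = √8: A = (-5 - (6)r₂)/√8 = 3 - \frac{5 \sqrt{2}}{4}, and B = 6 - A = \frac{5 \sqrt{2}}{4} + 3.
So x(n) = \left(3 - \frac{5 \sqrt{2}}{4}\right)\left(\sqrt{2}\right)^n + \left(\frac{5 \sqrt{2}}{4} + 3\right)\left(- \sqrt{2}\right)^n.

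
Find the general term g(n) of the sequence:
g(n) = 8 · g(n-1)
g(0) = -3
Pure geometric recurrence with ratio 8.
By induction g(n) = g(0) · (8)^n = - 3 \cdot 8^{n}.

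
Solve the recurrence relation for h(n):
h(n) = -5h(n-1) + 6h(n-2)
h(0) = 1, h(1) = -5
Characteristic equation: x² + 5x - 6 = 0, which factors as (x - (1))(x - (-6)) = 0.
Roots r₁ = 1, r₂ = -6 (distinct).
General solution: h(n) = A·(1)^n + B·(-6)^n.
From h(0) = 1: A + B = 1.
From h(1) = -5: A - 6B = -5.
Solving: A = \frac{1}{7}, B = \frac{6}{7}.
So h(n) = \frac{6 \left(-6\right)^{n}}{7} + \frac{1}{7}.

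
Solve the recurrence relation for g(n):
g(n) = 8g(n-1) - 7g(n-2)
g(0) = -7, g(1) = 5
Characteristic equation: x² - 8x + 7 = 0, which factors as (x - (7))(x - (1)) = 0.
Roots r₁ = 7, r₂ = 1 (distinct).
General solution: g(n) = A·(7)^n + B·(1)^n.
From g(0) = -7: A + B = -7.
From g(1) = 5: 7A + B = 5.
Solving: A = 2, B = -9.
So g(n) = 2 \cdot 7^{n} - 9.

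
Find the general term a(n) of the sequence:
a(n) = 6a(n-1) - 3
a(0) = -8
First-order linear non-homogeneous.
Homogeneous solution: a_h(n) = A·(6)^n.
Try constant particular solution a_p = K: K = 6K - 3 ⇒ K = \frac{3}{5}.
General: a(n) = A·(6)^n + \frac{3}{5}.
Apply a(0) = -8: A + \frac{3}{5} = -8 ⇒ A = - \frac{43}{5}.
So a(n) = \frac{3}{5} - \frac{43 \cdot 6^{n}}{5}.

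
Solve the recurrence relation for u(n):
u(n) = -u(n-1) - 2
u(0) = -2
First-order linear non-homogeneous.
Homogeneous solution: u_h(n) = A·(-1)^n.
Try constant particular solution u_p = K: K = -K - 2 ⇒ K = -1.
General: u(n) = A·(-1)^n - 1.
Apply u(0) = -2: A - 1 = -2 ⇒ A = -1.
So u(n) = - \left(-1\right)^{n} - 1.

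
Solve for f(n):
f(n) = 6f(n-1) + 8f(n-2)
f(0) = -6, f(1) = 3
Characteristic equation: x² - 6x - 8 = 0.
Discriminant Δ = (6)² + 4·(8) = 68.
Roots r₁,₂ = (6 ± √68)/2, so r₁ = 3 + \sqrt{17}, r₂ = 3 - \sqrt{17}.
General solution: f(n) = A·r₁^n + B·r₂^n.
From the initial conditions, A + B = -6 and r₁A + r₂B = 3.
Since r₁ - r₂ = √68: A = (3 - (-6)r₂)/√68 = -3 + \frac{21 \sqrt{17}}{34}, and B = -6 - A = -3 - \frac{21 \sqrt{17}}{34}.
So f(n) = \left(-3 + \frac{21 \sqrt{17}}{34}\right)\left(3 + \sqrt{17}\right)^n + \left(-3 - \frac{21 \sqrt{17}}{34}\right)\left(3 - \sqrt{17}\right)^n.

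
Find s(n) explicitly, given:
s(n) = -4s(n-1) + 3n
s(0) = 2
First-order linear with linear forcing.
Homogeneous solution: s_h(n) = A·(-4)^n.
Try particular s_p(n) = pn + q. Substituting:
  pn + q = -4(p(n-1) + q) + 3n.
Matching the n-coefficient: p = -4p + 3 ⇒ p = \frac{3}{5}.
Matching constants: q = 4p - 4q ⇒ q = \frac{12}{25}.
General: s(n) = A·(-4)^n + \frac{3 n}{5} + \frac{12}{25}.
Apply s(0) = 2: A + \frac{12}{25} = 2 ⇒ A = \frac{38}{25}.
So s(n) = \frac{38 \left(-4\right)^{n}}{25} + \frac{3 n}{5} + \frac{12}{25}.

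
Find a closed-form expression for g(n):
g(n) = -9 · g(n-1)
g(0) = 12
Pure geometric recurrence with ratio -9.
By induction g(n) = g(0) · (-9)^n = 12 \left(-9\right)^{n}.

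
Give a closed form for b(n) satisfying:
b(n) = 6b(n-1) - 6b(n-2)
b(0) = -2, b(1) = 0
Characteristic equation: x² - 6x + 6 = 0.
Discriminant Δ = (6)² + 4·(-6) = 12.
Roots r₁,₂ = (6 ± √12)/2, so r₁ = \sqrt{3} + 3, r₂ = 3 - \sqrt{3}.
General solution: b(n) = A·r₁^n + B·r₂^n.
From the initial conditions, A + B = -2 and r₁A + r₂B = 0.
Since r₁ - r₂ = √12: A = (0 - (-2)r₂)/√12 = -1 + \sqrt{3}, and B = -2 - A = - \sqrt{3} - 1.
So b(n) = \left(-1 + \sqrt{3}\right)\left(\sqrt{3} + 3\right)^n + \left(- \sqrt{3} - 1\right)\left(3 - \sqrt{3}\right)^n.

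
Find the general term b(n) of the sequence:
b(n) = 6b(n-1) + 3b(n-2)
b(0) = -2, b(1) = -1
Characteristic equation: x² - 6x - 3 = 0.
Discriminant Δ = (6)² + 4·(3) = 48.
Roots r₁,₂ = (6 ± √48)/2, so r₁ = 3 + 2 \sqrt{3}, r₂ = 3 - 2 \sqrt{3}.
General solution: b(n) = A·r₁^n + B·r₂^n.
From the initial conditions, A + B = -2 and r₁A + r₂B = -1.
Since r₁ - r₂ = √48: A = (-1 - (-2)r₂)/√48 = -1 + \frac{5 \sqrt{3}}{12}, and B = -2 - A = -1 - \frac{5 \sqrt{3}}{12}.
So b(n) = \left(-1 + \frac{5 \sqrt{3}}{12}\right)\left(3 + 2 \sqrt{3}\right)^n + \left(-1 - \frac{5 \sqrt{3}}{12}\right)\left(3 - 2 \sqrt{3}\right)^n.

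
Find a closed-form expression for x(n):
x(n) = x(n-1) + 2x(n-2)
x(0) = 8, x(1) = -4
Characteristic equation: x² - x - 2 = 0, which factors as (x - (2))(x - (-1)) = 0.
Roots r₁ = 2, r₂ = -1 (distinct).
General solution: x(n) = A·(2)^n + B·(-1)^n.
From x(0) = 8: A + B = 8.
From x(1) = -4: 2A - B = -4.
Solving: A = \frac{4}{3}, B = \frac{20}{3}.
So x(n) = \frac{20 \left(-1\right)^{n}}{3} + \frac{4 \cdot 2^{n}}{3}.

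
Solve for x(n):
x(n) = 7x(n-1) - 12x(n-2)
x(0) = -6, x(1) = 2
Characteristic equation: x² - 7x + 12 = 0, which factors as (x - (4))(x - (3)) = 0.
Roots r₁ = 4, r₂ = 3 (distinct).
General solution: x(n) = A·(4)^n + B·(3)^n.
From x(0) = -6: A + B = -6.
From x(1) = 2: 4A + 3B = 2.
Solving: A = 20, B = -26.
So x(n) = - 26 \cdot 3^{n} + 20 \cdot 4^{n}.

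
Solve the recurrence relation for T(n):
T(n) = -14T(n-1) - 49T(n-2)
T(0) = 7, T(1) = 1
Characteristic equation: x² + 14x + 49 = 0, which is (x - (-7))².
Repeated root r = -7.
General solution: T(n) = (A + Bn)·(-7)^n.
From T(0) = 7: A = 7.
From T(1) = 1: (A + B)·(-7) = 1 ⇒ B = - \frac{50}{7}.
So T(n) = \left(7 - \frac{50 n}{7}\right) \cdot (-7)^n.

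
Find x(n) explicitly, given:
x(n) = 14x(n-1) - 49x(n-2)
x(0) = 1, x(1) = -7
Characteristic equation: x² - 14x + 49 = 0, which is (x - (7))².
Repeated root r = 7.
General solution: x(n) = (A + Bn)·(7)^n.
From x(0) = 1: A = 1.
From x(1) = -7: (A + B)·(7) = -7 ⇒ B = -2.
So x(n) = \left(1 - 2 n\right) \cdot (7)^n.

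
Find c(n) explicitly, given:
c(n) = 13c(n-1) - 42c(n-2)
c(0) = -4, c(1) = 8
Characteristic equation: x² - 13x + 42 = 0, which factors as (x - (6))(x - (7)) = 0.
Roots r₁ = 6, r₂ = 7 (distinct).
General solution: c(n) = A·(6)^n + B·(7)^n.
From c(0) = -4: A + B = -4.
From c(1) = 8: 6A + 7B = 8.
Solving: A = -36, B = 32.
So c(n) = - 36 \cdot 6^{n} + 32 \cdot 7^{n}.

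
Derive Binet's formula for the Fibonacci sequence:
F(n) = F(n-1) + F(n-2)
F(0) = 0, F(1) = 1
This is the Fibonacci sequence.
Characteristic equation: x² - x - 1 = 0; roots r₁ = \frac{1}{2} + \frac{\sqrt{5}}{2}, r₂ = \frac{1}{2} - \frac{\sqrt{5}}{2}.
General: F(n) = A·r₁^n + B·r₂^n. Solving with F(0)=0, F(1)=1 gives A = \frac{\sqrt{5}}{5}, B = - \frac{\sqrt{5}}{5}.
So F(n) = \frac{2^{- n} \sqrt{5} \left(- \left(1 - \sqrt{5}\right)^{n} + \left(1 + \sqrt{5}\right)^{n}\right)}{5}.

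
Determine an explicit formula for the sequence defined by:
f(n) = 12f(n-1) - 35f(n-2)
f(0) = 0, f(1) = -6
Characteristic equation: x² - 12x + 35 = 0, which factors as (x - (7))(x - (5)) = 0.
Roots r₁ = 7, r₂ = 5 (distinct).
General solution: f(n) = A·(7)^n + B·(5)^n.
From f(0) = 0: A + B = 0.
From f(1) = -6: 7A + 5B = -6.
Solving: A = -3, B = 3.
So f(n) = 3 \cdot 5^{n} - 3 \cdot 7^{n}.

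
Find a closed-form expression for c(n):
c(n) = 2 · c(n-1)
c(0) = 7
Pure geometric recurrence with ratio 2.
By induction c(n) = c(0) · (2)^n = 7 \cdot 2^{n}.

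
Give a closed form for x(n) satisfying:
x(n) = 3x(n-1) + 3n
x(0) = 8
First-order linear with linear forcing.
Homogeneous solution: x_h(n) = A·(3)^n.
Try particular x_p(n) = pn + q. Substituting:
  pn + q = 3(p(n-1) + q) + 3n.
Matching the n-coefficient: p = 3p + 3 ⇒ p = - \frac{3}{2}.
Matching constants: q = -3p + 3q ⇒ q = - \frac{9}{4}.
General: x(n) = A·(3)^n - \frac{3 n}{2} - \frac{9}{4}.
Apply x(0) = 8: A - \frac{9}{4} = 8 ⇒ A = \frac{41}{4}.
So x(n) = \frac{41 \cdot 3^{n}}{4} - \frac{3 n}{2} - \frac{9}{4}.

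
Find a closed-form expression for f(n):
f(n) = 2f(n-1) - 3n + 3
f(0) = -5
First-order linear with linear forcing.
Homogeneous solution: f_h(n) = A·(2)^n.
Try particular f_p(n) = pn + q. Substituting:
  pn + q = 2(p(n-1) + q) - 3n + 3.
Matching the n-coefficient: p = 2p - 3 ⇒ p = 3.
Matching constants: q = -2p + 2q + 3 ⇒ q = 3.
General: f(n) = A·(2)^n + 3 n + 3.
Apply f(0) = -5: A + 3 = -5 ⇒ A = -8.
So f(n) = - 8 \cdot 2^{n} + 3 n + 3.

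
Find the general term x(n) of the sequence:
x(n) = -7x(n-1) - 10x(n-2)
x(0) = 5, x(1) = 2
Characteristic equation: x² + 7x + 10 = 0, which factors as (x - (-5))(x - (-2)) = 0.
Roots r₁ = -5, r₂ = -2 (distinct).
General solution: x(n) = A·(-5)^n + B·(-2)^n.
From x(0) = 5: A + B = 5.
From x(1) = 2: -5A - 2B = 2.
Solving: A = -4, B = 9.
So x(n) = 9 \left(-2\right)^{n} - 4 \left(-5\right)^{n}.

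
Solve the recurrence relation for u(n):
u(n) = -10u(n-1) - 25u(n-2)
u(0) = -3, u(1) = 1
Characteristic equation: x² + 10x + 25 = 0, which is (x - (-5))².
Repeated root r = -5.
General solution: u(n) = (A + Bn)·(-5)^n.
From u(0) = -3: A = -3.
From u(1) = 1: (A + B)·(-5) = 1 ⇒ B = \frac{14}{5}.
So u(n) = \left(\frac{14 n}{5} - 3\right) \cdot (-5)^n.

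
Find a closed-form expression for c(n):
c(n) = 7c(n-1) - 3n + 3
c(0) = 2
First-order linear with linear forcing.
Homogeneous solution: c_h(n) = A·(7)^n.
Try particular c_p(n) = pn + q. Substituting:
  pn + q = 7(p(n-1) + q) - 3n + 3.
Matching the n-coefficient: p = 7p - 3 ⇒ p = \frac{1}{2}.
Matching constants: q = -7p + 7q + 3 ⇒ q = \frac{1}{12}.
General: c(n) = A·(7)^n + \frac{n}{2} + \frac{1}{12}.
Apply c(0) = 2: A + \frac{1}{12} = 2 ⇒ A = \frac{23}{12}.
So c(n) = \frac{23 \cdot 7^{n}}{12} + \frac{n}{2} + \frac{1}{12}.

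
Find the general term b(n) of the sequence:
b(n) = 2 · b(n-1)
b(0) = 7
Pure geometric recurrence with ratio 2.
By induction b(n) = b(0) · (2)^n = 7 \cdot 2^{n}.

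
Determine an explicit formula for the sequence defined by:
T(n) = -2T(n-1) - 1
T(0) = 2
First-order linear non-homogeneous.
Homogeneous solution: T_h(n) = A·(-2)^n.
Try constant particular solution T_p = K: K = -2K - 1 ⇒ K = - \frac{1}{3}.
General: T(n) = A·(-2)^n - \frac{1}{3}.
Apply T(0) = 2: A - \frac{1}{3} = 2 ⇒ A = \frac{7}{3}.
So T(n) = \frac{7 \left(-2\right)^{n}}{3} - \frac{1}{3}.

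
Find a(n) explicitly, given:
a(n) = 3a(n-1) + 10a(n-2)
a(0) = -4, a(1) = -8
Characteristic equation: x² - 3x - 10 = 0, which factors as (x - (5))(x - (-2)) = 0.
Roots r₁ = 5, r₂ = -2 (distinct).
General solution: a(n) = A·(5)^n + B·(-2)^n.
From a(0) = -4: A + B = -4.
From a(1) = -8: 5A - 2B = -8.
Solving: A = - \frac{16}{7}, B = - \frac{12}{7}.
So a(n) = - \frac{12 \left(-2\right)^{n}}{7} - \frac{16 \cdot 5^{n}}{7}.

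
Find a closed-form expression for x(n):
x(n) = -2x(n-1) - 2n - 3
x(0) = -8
First-order linear with linear forcing.
Homogeneous solution: x_h(n) = A·(-2)^n.
Try particular x_p(n) = pn + q. Substituting:
  pn + q = -2(p(n-1) + q) - 2n - 3.
Matching the n-coefficient: p = -2p - 2 ⇒ p = - \frac{2}{3}.
Matching constants: q = 2p - 2q - 3 ⇒ q = - \frac{13}{9}.
General: x(n) = A·(-2)^n - \frac{2 n}{3} - \frac{13}{9}.
Apply x(0) = -8: A - \frac{13}{9} = -8 ⇒ A = - \frac{59}{9}.
So x(n) = - \frac{59 \left(-2\right)^{n}}{9} - \frac{2 n}{3} - \frac{13}{9}.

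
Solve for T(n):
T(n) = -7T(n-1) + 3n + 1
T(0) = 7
First-order linear with linear forcing.
Homogeneous solution: T_h(n) = A·(-7)^n.
Try particular T_p(n) = pn + q. Substituting:
  pn + q = -7(p(n-1) + q) + 3n + 1.
Matching the n-coefficient: p = -7p + 3 ⇒ p = \frac{3}{8}.
Matching constants: q = 7p - 7q + 1 ⇒ q = \frac{29}{64}.
General: T(n) = A·(-7)^n + \frac{3 n}{8} + \frac{29}{64}.
Apply T(0) = 7: A + \frac{29}{64} = 7 ⇒ A = \frac{419}{64}.
So T(n) = \frac{419 \left(-7\right)^{n}}{64} + \frac{3 n}{8} + \frac{29}{64}.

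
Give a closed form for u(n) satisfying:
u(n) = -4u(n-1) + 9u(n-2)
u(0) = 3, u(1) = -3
Characteristic equation: x² + 4x - 9 = 0.
Discriminant Δ = (-4)² + 4·(9) = 52.
Roots r₁,₂ = (-4 ± √52)/2, so r₁ = -2 + \sqrt{13}, r₂ = - \sqrt{13} - 2.
General solution: u(n) = A·r₁^n + B·r₂^n.
From the initial conditions, A + B = 3 and r₁A + r₂B = -3.
Since r₁ - r₂ = √52: A = (-3 - (3)r₂)/√52 = \frac{3 \sqrt{13}}{26} + \frac{3}{2}, and B = 3 - A = \frac{3}{2} - \frac{3 \sqrt{13}}{26}.
So u(n) = \left(\frac{3 \sqrt{13}}{26} + \frac{3}{2}\right)\left(-2 + \sqrt{13}\right)^n + \left(\frac{3}{2} - \frac{3 \sqrt{13}}{26}\right)\left(- \sqrt{13} - 2\right)^n.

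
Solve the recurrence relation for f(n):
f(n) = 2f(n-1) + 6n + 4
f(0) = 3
First-order linear with linear forcing.
Homogeneous solution: f_h(n) = A·(2)^n.
Try particular f_p(n) = pn + q. Substituting:
  pn + q = 2(p(n-1) + q) + 6n + 4.
Matching the n-coefficient: p = 2p + 6 ⇒ p = -6.
Matching constants: q = -2p + 2q + 4 ⇒ q = -16.
General: f(n) = A·(2)^n - 6 n - 16.
Apply f(0) = 3: A - 16 = 3 ⇒ A = 19.
So f(n) = 19 \cdot 2^{n} - 6 n - 16.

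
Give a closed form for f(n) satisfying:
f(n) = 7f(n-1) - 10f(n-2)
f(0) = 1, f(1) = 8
Characteristic equation: x² - 7x + 10 = 0, which factors as (x - (5))(x - (2)) = 0.
Roots r₁ = 5, r₂ = 2 (distinct).
General solution: f(n) = A·(5)^n + B·(2)^n.
From f(0) = 1: A + B = 1.
From f(1) = 8: 5A + 2B = 8.
Solving: A = 2, B = -1.
So f(n) = - 2^{n} + 2 \cdot 5^{n}.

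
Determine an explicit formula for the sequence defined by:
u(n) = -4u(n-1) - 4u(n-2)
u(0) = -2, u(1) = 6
Characteristic equation: x² + 4x + 4 = 0, which is (x - (-2))².
Repeated root r = -2.
General solution: u(n) = (A + Bn)·(-2)^n.
From u(0) = -2: A = -2.
From u(1) = 6: (A + B)·(-2) = 6 ⇒ B = -1.
So u(n) = \left(- n - 2\right) \cdot (-2)^n.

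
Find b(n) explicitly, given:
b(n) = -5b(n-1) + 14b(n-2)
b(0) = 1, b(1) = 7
Characteristic equation: x² + 5x - 14 = 0, which factors as (x - (2))(x - (-7)) = 0.
Roots r₁ = 2, r₂ = -7 (distinct).
General solution: b(n) = A·(2)^n + B·(-7)^n.
From b(0) = 1: A + B = 1.
From b(1) = 7: 2A - 7B = 7.
Solving: A = \frac{14}{9}, B = - \frac{5}{9}.
So b(n) = - \frac{5 \left(-7\right)^{n}}{9} + \frac{14 \cdot 2^{n}}{9}.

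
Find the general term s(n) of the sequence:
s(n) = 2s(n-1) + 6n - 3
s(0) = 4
First-order linear with linear forcing.
Homogeneous solution: s_h(n) = A·(2)^n.
Try particular s_p(n) = pn + q. Substituting:
  pn + q = 2(p(n-1) + q) + 6n - 3.
Matching the n-coefficient: p = 2p + 6 ⇒ p = -6.
Matching constants: q = -2p + 2q - 3 ⇒ q = -9.
General: s(n) = A·(2)^n - 6 n - 9.
Apply s(0) = 4: A - 9 = 4 ⇒ A = 13.
So s(n) = 13 \cdot 2^{n} - 6 n - 9.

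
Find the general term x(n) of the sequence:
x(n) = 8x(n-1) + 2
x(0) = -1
First-order linear non-homogeneous.
Homogeneous solution: x_h(n) = A·(8)^n.
Try constant particular solution x_p = K: K = 8K + 2 ⇒ K = - \frac{2}{7}.
General: x(n) = A·(8)^n - \frac{2}{7}.
Apply x(0) = -1: A - \frac{2}{7} = -1 ⇒ A = - \frac{5}{7}.
So x(n) = - \frac{5 \cdot 8^{n}}{7} - \frac{2}{7}.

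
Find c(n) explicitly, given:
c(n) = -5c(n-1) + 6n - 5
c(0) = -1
First-order linear with linear forcing.
Homogeneous solution: c_h(n) = A·(-5)^n.
Try particular c_p(n) = pn + q. Substituting:
  pn + q = -5(p(n-1) + q) + 6n - 5.
Matching the n-coefficient: p = -5p + 6 ⇒ p = 1.
Matching constants: q = 5p - 5q - 5 ⇒ q = 0.
General: c(n) = A·(-5)^n + n + 0.
Apply c(0) = -1: A + 0 = -1 ⇒ A = -1.
So c(n) = - \left(-5\right)^{n} + n.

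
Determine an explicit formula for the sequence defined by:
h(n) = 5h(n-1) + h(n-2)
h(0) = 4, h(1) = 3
Characteristic equation: x² - 5x - 1 = 0.
Discriminant Δ = (5)² + 4·(1) = 29.
Roots r₁,₂ = (5 ± √29)/2, so r₁ = \frac{5}{2} + \frac{\sqrt{29}}{2}, r₂ = \frac{5}{2} - \frac{\sqrt{29}}{2}.
General solution: h(n) = A·r₁^n + B·r₂^n.
From the initial conditions, A + B = 4 and r₁A + r₂B = 3.
Since r₁ - r₂ = √29: A = (3 - (4)r₂)/√29 = 2 - \frac{7 \sqrt{29}}{29}, and B = 4 - A = \frac{7 \sqrt{29}}{29} + 2.
So h(n) = \left(2 - \frac{7 \sqrt{29}}{29}\right)\left(\frac{5}{2} + \frac{\sqrt{29}}{2}\right)^n + \left(\frac{7 \sqrt{29}}{29} + 2\right)\left(\frac{5}{2} - \frac{\sqrt{29}}{2}\right)^n.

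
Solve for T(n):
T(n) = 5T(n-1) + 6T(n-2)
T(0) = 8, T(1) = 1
Characteristic equation: x² - 5x - 6 = 0, which factors as (x - (6))(x - (-1)) = 0.
Roots r₁ = 6, r₂ = -1 (distinct).
General solution: T(n) = A·(6)^n + B·(-1)^n.
From T(0) = 8: A + B = 8.
From T(1) = 1: 6A - B = 1.
Solving: A = \frac{9}{7}, B = \frac{47}{7}.
So T(n) = \frac{47 \left(-1\right)^{n}}{7} + \frac{9 \cdot 6^{n}}{7}.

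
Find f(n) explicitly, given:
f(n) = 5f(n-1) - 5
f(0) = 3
First-order linear non-homogeneous.
Homogeneous solution: f_h(n) = A·(5)^n.
Try constant particular solution f_p = K: K = 5K - 5 ⇒ K = \frac{5}{4}.
General: f(n) = A·(5)^n + \frac{5}{4}.
Apply f(0) = 3: A + \frac{5}{4} = 3 ⇒ A = \frac{7}{4}.
So f(n) = \frac{7 \cdot 5^{n}}{4} + \frac{5}{4}.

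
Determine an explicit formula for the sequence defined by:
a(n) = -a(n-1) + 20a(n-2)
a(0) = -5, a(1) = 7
Characteristic equation: x² + x - 20 = 0, which factors as (x - (-5))(x - (4)) = 0.
Roots r₁ = -5, r₂ = 4 (distinct).
General solution: a(n) = A·(-5)^n + B·(4)^n.
From a(0) = -5: A + B = -5.
From a(1) = 7: -5A + 4B = 7.
Solving: A = -3, B = -2.
So a(n) = - 3 \left(-5\right)^{n} - 2 \cdot 4^{n}.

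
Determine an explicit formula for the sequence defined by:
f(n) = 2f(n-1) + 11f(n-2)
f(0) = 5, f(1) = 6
Characteristic equation: x² - 2x - 11 = 0.
Discriminant Δ = (2)² + 4·(11) = 48.
Roots r₁,₂ = (2 ± √48)/2, so r₁ = 1 + 2 \sqrt{3}, r₂ = 1 - 2 \sqrt{3}.
General solution: f(n) = A·r₁^n + B·r₂^n.
From the initial conditions, A + B = 5 and r₁A + r₂B = 6.
Since r₁ - r₂ = √48: A = (6 - (5)r₂)/√48 = \frac{\sqrt{3}}{12} + \frac{5}{2}, and B = 5 - A = \frac{5}{2} - \frac{\sqrt{3}}{12}.
So f(n) = \left(\frac{\sqrt{3}}{12} + \frac{5}{2}\right)\left(1 + 2 \sqrt{3}\right)^n + \left(\frac{5}{2} - \frac{\sqrt{3}}{12}\right)\left(1 - 2 \sqrt{3}\right)^n.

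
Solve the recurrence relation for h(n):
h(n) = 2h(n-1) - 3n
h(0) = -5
First-order linear with linear forcing.
Homogeneous solution: h_h(n) = A·(2)^n.
Try particular h_p(n) = pn + q. Substituting:
  pn + q = 2(p(n-1) + q) - 3n.
Matching the n-coefficient: p = 2p - 3 ⇒ p = 3.
Matching constants: q = -2p + 2q ⇒ q = 6.
General: h(n) = A·(2)^n + 3 n + 6.
Apply h(0) = -5: A + 6 = -5 ⇒ A = -11.
So h(n) = - 11 \cdot 2^{n} + 3 n + 6.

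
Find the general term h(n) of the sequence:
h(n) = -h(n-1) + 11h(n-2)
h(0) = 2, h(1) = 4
Characteristic equation: x² + x - 11 = 0.
Discriminant Δ = (-1)² + 4·(11) = 45.
Roots r₁,₂ = (-1 ± √45)/2, so r₁ = - \frac{1}{2} + \frac{3 \sqrt{5}}{2}, r₂ = - \frac{3 \sqrt{5}}{2} - \frac{1}{2}.
General solution: h(n) = A·r₁^n + B·r₂^n.
From the initial conditions, A + B = 2 and r₁A + r₂B = 4.
Since r₁ - r₂ = √45: A = (4 - (2)r₂)/√45 = \frac{\sqrt{5}}{3} + 1, and B = 2 - A = 1 - \frac{\sqrt{5}}{3}.
So h(n) = \left(\frac{\sqrt{5}}{3} + 1\right)\left(- \frac{1}{2} + \frac{3 \sqrt{5}}{2}\right)^n + \left(1 - \frac{\sqrt{5}}{3}\right)\left(- \frac{3 \sqrt{5}}{2} - \frac{1}{2}\right)^n.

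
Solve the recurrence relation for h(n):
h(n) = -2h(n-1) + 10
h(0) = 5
First-order linear non-homogeneous.
Homogeneous solution: h_h(n) = A·(-2)^n.
Try constant particular solution h_p = K: K = -2K + 10 ⇒ K = \frac{10}{3}.
General: h(n) = A·(-2)^n + \frac{10}{3}.
Apply h(0) = 5: A + \frac{10}{3} = 5 ⇒ A = \frac{5}{3}.
So h(n) = \frac{5 \left(-2\right)^{n}}{3} + \frac{10}{3}.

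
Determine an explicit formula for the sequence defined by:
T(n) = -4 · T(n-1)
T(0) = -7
Pure geometric recurrence with ratio -4.
By induction T(n) = T(0) · (-4)^n = - 7 \left(-4\right)^{n}.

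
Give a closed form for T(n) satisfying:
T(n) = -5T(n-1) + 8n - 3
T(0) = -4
First-order linear with linear forcing.
Homogeneous solution: T_h(n) = A·(-5)^n.
Try particular T_p(n) = pn + q. Substituting:
  pn + q = -5(p(n-1) + q) + 8n - 3.
Matching the n-coefficient: p = -5p + 8 ⇒ p = \frac{4}{3}.
Matching constants: q = 5p - 5q - 3 ⇒ q = \frac{11}{18}.
General: T(n) = A·(-5)^n + \frac{4 n}{3} + \frac{11}{18}.
Apply T(0) = -4: A + \frac{11}{18} = -4 ⇒ A = - \frac{83}{18}.
So T(n) = - \frac{83 \left(-5\right)^{n}}{18} + \frac{4 n}{3} + \frac{11}{18}.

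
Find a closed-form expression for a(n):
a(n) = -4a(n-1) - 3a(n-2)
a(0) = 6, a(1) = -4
Characteristic equation: x² + 4x + 3 = 0, which factors as (x - (-1))(x - (-3)) = 0.
Roots r₁ = -1, r₂ = -3 (distinct).
General solution: a(n) = A·(-1)^n + B·(-3)^n.
From a(0) = 6: A + B = 6.
From a(1) = -4: -A - 3B = -4.
Solving: A = 7, B = -1.
So a(n) = 7 \left(-1\right)^{n} - \left(-3\right)^{n}.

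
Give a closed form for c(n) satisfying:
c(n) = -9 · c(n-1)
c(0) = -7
Pure geometric recurrence with ratio -9.
By induction c(n) = c(0) · (-9)^n = - 7 \left(-9\right)^{n}.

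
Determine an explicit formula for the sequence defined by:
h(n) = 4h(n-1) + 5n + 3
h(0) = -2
First-order linear with linear forcing.
Homogeneous solution: h_h(n) = A·(4)^n.
Try particular h_p(n) = pn + q. Substituting:
  pn + q = 4(p(n-1) + q) + 5n + 3.
Matching the n-coefficient: p = 4p + 5 ⇒ p = - \frac{5}{3}.
Matching constants: q = -4p + 4q + 3 ⇒ q = - \frac{29}{9}.
General: h(n) = A·(4)^n - \frac{5 n}{3} - \frac{29}{9}.
Apply h(0) = -2: A - \frac{29}{9} = -2 ⇒ A = \frac{11}{9}.
So h(n) = \frac{11 \cdot 4^{n}}{9} - \frac{5 n}{3} - \frac{29}{9}.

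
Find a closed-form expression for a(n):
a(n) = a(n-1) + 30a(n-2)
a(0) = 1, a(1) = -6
Characteristic equation: x² - x - 30 = 0, which factors as (x - (6))(x - (-5)) = 0.
Roots r₁ = 6, r₂ = -5 (distinct).
General solution: a(n) = A·(6)^n + B·(-5)^n.
From a(0) = 1: A + B = 1.
From a(1) = -6: 6A - 5B = -6.
Solving: A = - \frac{1}{11}, B = \frac{12}{11}.
So a(n) = \frac{12 \left(-5\right)^{n}}{11} - \frac{6^{n}}{11}.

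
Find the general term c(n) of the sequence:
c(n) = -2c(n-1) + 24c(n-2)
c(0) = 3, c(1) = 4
Characteristic equation: x² + 2x - 24 = 0, which factors as (x - (4))(x - (-6)) = 0.
Roots r₁ = 4, r₂ = -6 (distinct).
General solution: c(n) = A·(4)^n + B·(-6)^n.
From c(0) = 3: A + B = 3.
From c(1) = 4: 4A - 6B = 4.
Solving: A = \frac{11}{5}, B = \frac{4}{5}.
So c(n) = \frac{4 \left(-6\right)^{n}}{5} + \frac{11 \cdot 4^{n}}{5}.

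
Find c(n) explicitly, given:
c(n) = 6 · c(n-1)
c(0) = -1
Pure geometric recurrence with ratio 6.
By induction c(n) = c(0) · (6)^n = - 6^{n}.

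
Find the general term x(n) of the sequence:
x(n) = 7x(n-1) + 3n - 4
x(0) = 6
First-order linear with linear forcing.
Homogeneous solution: x_h(n) = A·(7)^n.
Try particular x_p(n) = pn + q. Substituting:
  pn + q = 7(p(n-1) + q) + 3n - 4.
Matching the n-coefficient: p = 7p + 3 ⇒ p = - \frac{1}{2}.
Matching constants: q = -7p + 7q - 4 ⇒ q = \frac{1}{12}.
General: x(n) = A·(7)^n - \frac{n}{2} + \frac{1}{12}.
Apply x(0) = 6: A + \frac{1}{12} = 6 ⇒ A = \frac{71}{12}.
So x(n) = \frac{71 \cdot 7^{n}}{12} - \frac{n}{2} + \frac{1}{12}.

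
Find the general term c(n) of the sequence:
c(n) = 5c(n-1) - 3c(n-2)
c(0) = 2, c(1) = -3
Characteristic equation: x² - 5x + 3 = 0.
Discriminant Δ = (5)² + 4·(-3) = 13.
Roots r₁,₂ = (5 ± √13)/2, so r₁ = \frac{\sqrt{13}}{2} + \frac{5}{2}, r₂ = \frac{5}{2} - \frac{\sqrt{13}}{2}.
General solution: c(n) = A·r₁^n + B·r₂^n.
From the initial conditions, A + B = 2 and r₁A + r₂B = -3.
Since r₁ - r₂ = √13: A = (-3 - (2)r₂)/√13 = 1 - \frac{8 \sqrt{13}}{13}, and B = 2 - A = 1 + \frac{8 \sqrt{13}}{13}.
So c(n) = \left(1 - \frac{8 \sqrt{13}}{13}\right)\left(\frac{\sqrt{13}}{2} + \frac{5}{2}\right)^n + \left(1 + \frac{8 \sqrt{13}}{13}\right)\left(\frac{5}{2} - \frac{\sqrt{13}}{2}\right)^n.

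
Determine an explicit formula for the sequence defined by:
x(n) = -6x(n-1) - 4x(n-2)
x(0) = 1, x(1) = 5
Characteristic equation: x² + 6x + 4 = 0.
Discriminant Δ = (-6)² + 4·(-4) = 20.
Roots r₁,₂ = (-6 ± √20)/2, so r₁ = -3 + \sqrt{5}, r₂ = -3 - \sqrt{5}.
General solution: x(n) = A·r₁^n + B·r₂^n.
From the initial conditions, A + B = 1 and r₁A + r₂B = 5.
Since r₁ - r₂ = √20: A = (5 - (1)r₂)/√20 = \frac{1}{2} + \frac{4 \sqrt{5}}{5}, and B = 1 - A = \frac{1}{2} - \frac{4 \sqrt{5}}{5}.
So x(n) = \left(\frac{1}{2} + \frac{4 \sqrt{5}}{5}\right)\left(-3 + \sqrt{5}\right)^n + \left(\frac{1}{2} - \frac{4 \sqrt{5}}{5}\right)\left(-3 - \sqrt{5}\right)^n.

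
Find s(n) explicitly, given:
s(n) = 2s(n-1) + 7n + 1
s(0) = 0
First-order linear with linear forcing.
Homogeneous solution: s_h(n) = A·(2)^n.
Try particular s_p(n) = pn + q. Substituting:
  pn + q = 2(p(n-1) + q) + 7n + 1.
Matching the n-coefficient: p = 2p + 7 ⇒ p = -7.
Matching constants: q = -2p + 2q + 1 ⇒ q = -15.
General: s(n) = A·(2)^n - 7 n - 15.
Apply s(0) = 0: A - 15 = 0 ⇒ A = 15.
So s(n) = 15 \cdot 2^{n} - 7 n - 15.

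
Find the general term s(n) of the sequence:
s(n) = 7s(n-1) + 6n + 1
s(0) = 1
First-order linear with linear forcing.
Homogeneous solution: s_h(n) = A·(7)^n.
Try particular s_p(n) = pn + q. Substituting:
  pn + q = 7(p(n-1) + q) + 6n + 1.
Matching the n-coefficient: p = 7p + 6 ⇒ p = -1.
Matching constants: q = -7p + 7q + 1 ⇒ q = - \frac{4}{3}.
General: s(n) = A·(7)^n - n - \frac{4}{3}.
Apply s(0) = 1: A - \frac{4}{3} = 1 ⇒ A = \frac{7}{3}.
So s(n) = \frac{7 \cdot 7^{n}}{3} - n - \frac{4}{3}.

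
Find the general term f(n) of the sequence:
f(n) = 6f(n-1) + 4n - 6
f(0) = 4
First-order linear with linear forcing.
Homogeneous solution: f_h(n) = A·(6)^n.
Try particular f_p(n) = pn + q. Substituting:
  pn + q = 6(p(n-1) + q) + 4n - 6.
Matching the n-coefficient: p = 6p + 4 ⇒ p = - \frac{4}{5}.
Matching constants: q = -6p + 6q - 6 ⇒ q = \frac{6}{25}.
General: f(n) = A·(6)^n - \frac{4 n}{5} + \frac{6}{25}.
Apply f(0) = 4: A + \frac{6}{25} = 4 ⇒ A = \frac{94}{25}.
So f(n) = \frac{94 \cdot 6^{n}}{25} - \frac{4 n}{5} + \frac{6}{25}.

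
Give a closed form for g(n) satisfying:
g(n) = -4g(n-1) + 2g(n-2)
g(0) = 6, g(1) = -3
Characteristic equation: x² + 4x - 2 = 0.
Discriminant Δ = (-4)² + 4·(2) = 24.
Roots r₁,₂ = (-4 ± √24)/2, so r₁ = -2 + \sqrt{6}, r₂ = - \sqrt{6} - 2.
General solution: g(n) = A·r₁^n + B·r₂^n.
From the initial conditions, A + B = 6 and r₁A + r₂B = -3.
Since r₁ - r₂ = √24: A = (-3 - (6)r₂)/√24 = \frac{3 \sqrt{6}}{4} + 3, and B = 6 - A = 3 - \frac{3 \sqrt{6}}{4}.
So g(n) = \left(\frac{3 \sqrt{6}}{4} + 3\right)\left(-2 + \sqrt{6}\right)^n + \left(3 - \frac{3 \sqrt{6}}{4}\right)\left(- \sqrt{6} - 2\right)^n.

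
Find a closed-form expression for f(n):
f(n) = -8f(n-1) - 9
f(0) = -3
First-order linear non-homogeneous.
Homogeneous solution: f_h(n) = A·(-8)^n.
Try constant particular solution f_p = K: K = -8K - 9 ⇒ K = -1.
General: f(n) = A·(-8)^n - 1.
Apply f(0) = -3: A - 1 = -3 ⇒ A = -2.
So f(n) = - 2 \left(-8\right)^{n} - 1.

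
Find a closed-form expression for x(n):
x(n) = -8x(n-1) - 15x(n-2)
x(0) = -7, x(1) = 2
Characteristic equation: x² + 8x + 15 = 0, which factors as (x - (-5))(x - (-3)) = 0.
Roots r₁ = -5, r₂ = -3 (distinct).
General solution: x(n) = A·(-5)^n + B·(-3)^n.
From x(0) = -7: A + B = -7.
From x(1) = 2: -5A - 3B = 2.
Solving: A = \frac{19}{2}, B = - \frac{33}{2}.
So x(n) = - \frac{33 \left(-3\right)^{n}}{2} + \frac{19 \left(-5\right)^{n}}{2}.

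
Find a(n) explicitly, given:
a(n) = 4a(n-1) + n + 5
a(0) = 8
First-order linear with linear forcing.
Homogeneous solution: a_h(n) = A·(4)^n.
Try particular a_p(n) = pn + q. Substituting:
  pn + q = 4(p(n-1) + q) + n + 5.
Matching the n-coefficient: p = 4p + 1 ⇒ p = - \frac{1}{3}.
Matching constants: q = -4p + 4q + 5 ⇒ q = - \frac{19}{9}.
General: a(n) = A·(4)^n - \frac{n}{3} - \frac{19}{9}.
Apply a(0) = 8: A - \frac{19}{9} = 8 ⇒ A = \frac{91}{9}.
So a(n) = \frac{91 \cdot 4^{n}}{9} - \frac{n}{3} - \frac{19}{9}.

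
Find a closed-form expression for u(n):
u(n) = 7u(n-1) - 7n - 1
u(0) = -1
First-order linear with linear forcing.
Homogeneous solution: u_h(n) = A·(7)^n.
Try particular u_p(n) = pn + q. Substituting:
  pn + q = 7(p(n-1) + q) - 7n - 1.
Matching the n-coefficient: p = 7p - 7 ⇒ p = \frac{7}{6}.
Matching constants: q = -7p + 7q - 1 ⇒ q = \frac{55}{36}.
General: u(n) = A·(7)^n + \frac{7 n}{6} + \frac{55}{36}.
Apply u(0) = -1: A + \frac{55}{36} = -1 ⇒ A = - \frac{91}{36}.
So u(n) = - \frac{91 \cdot 7^{n}}{36} + \frac{7 n}{6} + \frac{55}{36}.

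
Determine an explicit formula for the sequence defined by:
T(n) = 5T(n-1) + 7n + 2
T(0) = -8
First-order linear with linear forcing.
Homogeneous solution: T_h(n) = A·(5)^n.
Try particular T_p(n) = pn + q. Substituting:
  pn + q = 5(p(n-1) + q) + 7n + 2.
Matching the n-coefficient: p = 5p + 7 ⇒ p = - \frac{7}{4}.
Matching constants: q = -5p + 5q + 2 ⇒ q = - \frac{43}{16}.
General: T(n) = A·(5)^n - \frac{7 n}{4} - \frac{43}{16}.
Apply T(0) = -8: A - \frac{43}{16} = -8 ⇒ A = - \frac{85}{16}.
So T(n) = - \frac{85 \cdot 5^{n}}{16} - \frac{7 n}{4} - \frac{43}{16}.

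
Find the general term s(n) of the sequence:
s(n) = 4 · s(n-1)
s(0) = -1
Pure geometric recurrence with ratio 4.
By induction s(n) = s(0) · (4)^n = - 4^{n}.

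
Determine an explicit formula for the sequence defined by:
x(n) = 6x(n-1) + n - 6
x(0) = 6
First-order linear with linear forcing.
Homogeneous solution: x_h(n) = A·(6)^n.
Try particular x_p(n) = pn + q. Substituting:
  pn + q = 6(p(n-1) + q) + n - 6.
Matching the n-coefficient: p = 6p + 1 ⇒ p = - \frac{1}{5}.
Matching constants: q = -6p + 6q - 6 ⇒ q = \frac{24}{25}.
General: x(n) = A·(6)^n - \frac{n}{5} + \frac{24}{25}.
Apply x(0) = 6: A + \frac{24}{25} = 6 ⇒ A = \frac{126}{25}.
So x(n) = \frac{126 \cdot 6^{n}}{25} - \frac{n}{5} + \frac{24}{25}.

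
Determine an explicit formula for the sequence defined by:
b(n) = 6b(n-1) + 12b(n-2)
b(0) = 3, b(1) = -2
Characteristic equation: x² - 6x - 12 = 0.
Discriminant Δ = (6)² + 4·(12) = 84.
Roots r₁,₂ = (6 ± √84)/2, so r₁ = 3 + \sqrt{21}, r₂ = 3 - \sqrt{21}.
General solution: b(n) = A·r₁^n + B·r₂^n.
From the initial conditions, A + B = 3 and r₁A + r₂B = -2.
Since r₁ - r₂ = √84: A = (-2 - (3)r₂)/√84 = \frac{3}{2} - \frac{11 \sqrt{21}}{42}, and B = 3 - A = \frac{11 \sqrt{21}}{42} + \frac{3}{2}.
So b(n) = \left(\frac{3}{2} - \frac{11 \sqrt{21}}{42}\right)\left(3 + \sqrt{21}\right)^n + \left(\frac{11 \sqrt{21}}{42} + \frac{3}{2}\right)\left(3 - \sqrt{21}\right)^n.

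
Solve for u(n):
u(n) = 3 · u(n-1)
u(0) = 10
Pure geometric recurrence with ratio 3.
By induction u(n) = u(0) · (3)^n = 10 \cdot 3^{n}.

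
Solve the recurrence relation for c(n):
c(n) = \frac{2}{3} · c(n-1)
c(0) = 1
Pure geometric recurrence with ratio \frac{2}{3}.
By induction c(n) = c(0) · (\frac{2}{3})^n = \left(\frac{2}{3}\right)^{n}.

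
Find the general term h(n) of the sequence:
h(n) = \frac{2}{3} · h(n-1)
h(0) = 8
Pure geometric recurrence with ratio \frac{2}{3}.
By induction h(n) = h(0) · (\frac{2}{3})^n = 8 \left(\frac{2}{3}\right)^{n}.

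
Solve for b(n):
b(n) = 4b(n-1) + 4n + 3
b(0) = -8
First-order linear with linear forcing.
Homogeneous solution: b_h(n) = A·(4)^n.
Try particular b_p(n) = pn + q. Substituting:
  pn + q = 4(p(n-1) + q) + 4n + 3.
Matching the n-coefficient: p = 4p + 4 ⇒ p = - \frac{4}{3}.
Matching constants: q = -4p + 4q + 3 ⇒ q = - \frac{25}{9}.
General: b(n) = A·(4)^n - \frac{4 n}{3} - \frac{25}{9}.
Apply b(0) = -8: A - \frac{25}{9} = -8 ⇒ A = - \frac{47}{9}.
So b(n) = - \frac{47 \cdot 4^{n}}{9} - \frac{4 n}{3} - \frac{25}{9}.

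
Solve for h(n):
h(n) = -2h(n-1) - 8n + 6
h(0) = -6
First-order linear with linear forcing.
Homogeneous solution: h_h(n) = A·(-2)^n.
Try particular h_p(n) = pn + q. Substituting:
  pn + q = -2(p(n-1) + q) - 8n + 6.
Matching the n-coefficient: p = -2p - 8 ⇒ p = - \frac{8}{3}.
Matching constants: q = 2p - 2q + 6 ⇒ q = \frac{2}{9}.
General: h(n) = A·(-2)^n - \frac{8 n}{3} + \frac{2}{9}.
Apply h(0) = -6: A + \frac{2}{9} = -6 ⇒ A = - \frac{56}{9}.
So h(n) = - \frac{56 \left(-2\right)^{n}}{9} - \frac{8 n}{3} + \frac{2}{9}.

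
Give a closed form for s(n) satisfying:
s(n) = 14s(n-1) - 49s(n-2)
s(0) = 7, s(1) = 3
Characteristic equation: x² - 14x + 49 = 0, which is (x - (7))².
Repeated root r = 7.
General solution: s(n) = (A + Bn)·(7)^n.
From s(0) = 7: A = 7.
From s(1) = 3: (A + B)·(7) = 3 ⇒ B = - \frac{46}{7}.
So s(n) = \left(7 - \frac{46 n}{7}\right) \cdot (7)^n.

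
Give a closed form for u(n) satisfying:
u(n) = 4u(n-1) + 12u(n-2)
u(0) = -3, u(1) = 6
Characteristic equation: x² - 4x - 12 = 0, which factors as (x - (6))(x - (-2)) = 0.
Roots r₁ = 6, r₂ = -2 (distinct).
General solution: u(n) = A·(6)^n + B·(-2)^n.
From u(0) = -3: A + B = -3.
From u(1) = 6: 6A - 2B = 6.
Solving: A = 0, B = -3.
So u(n) = - 3 \left(-2\right)^{n}.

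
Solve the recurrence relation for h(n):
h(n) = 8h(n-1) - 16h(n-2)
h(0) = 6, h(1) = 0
Characteristic equation: x² - 8x + 16 = 0, which is (x - (4))².
Repeated root r = 4.
General solution: h(n) = (A + Bn)·(4)^n.
From h(0) = 6: A = 6.
From h(1) = 0: (A + B)·(4) = 0 ⇒ B = -6.
So h(n) = \left(6 - 6 n\right) \cdot (4)^n.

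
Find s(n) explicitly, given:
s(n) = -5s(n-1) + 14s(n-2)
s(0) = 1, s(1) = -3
Characteristic equation: x² + 5x - 14 = 0, which factors as (x - (2))(x - (-7)) = 0.
Roots r₁ = 2, r₂ = -7 (distinct).
General solution: s(n) = A·(2)^n + B·(-7)^n.
From s(0) = 1: A + B = 1.
From s(1) = -3: 2A - 7B = -3.
Solving: A = \frac{4}{9}, B = \frac{5}{9}.
So s(n) = \frac{5 \left(-7\right)^{n}}{9} + \frac{4 \cdot 2^{n}}{9}.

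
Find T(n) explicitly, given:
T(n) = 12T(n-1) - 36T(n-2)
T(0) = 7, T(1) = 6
Characteristic equation: x² - 12x + 36 = 0, which is (x - (6))².
Repeated root r = 6.
General solution: T(n) = (A + Bn)·(6)^n.
From T(0) = 7: A = 7.
From T(1) = 6: (A + B)·(6) = 6 ⇒ B = -6.
So T(n) = \left(7 - 6 n\right) \cdot (6)^n.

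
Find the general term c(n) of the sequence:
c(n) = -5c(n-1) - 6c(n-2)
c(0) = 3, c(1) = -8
Characteristic equation: x² + 5x + 6 = 0, which factors as (x - (-3))(x - (-2)) = 0.
Roots r₁ = -3, r₂ = -2 (distinct).
General solution: c(n) = A·(-3)^n + B·(-2)^n.
From c(0) = 3: A + B = 3.
From c(1) = -8: -3A - 2B = -8.
Solving: A = 2, B = 1.
So c(n) = \left(-2\right)^{n} + 2 \left(-3\right)^{n}.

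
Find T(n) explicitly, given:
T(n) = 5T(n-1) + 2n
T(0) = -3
First-order linear with linear forcing.
Homogeneous solution: T_h(n) = A·(5)^n.
Try particular T_p(n) = pn + q. Substituting:
  pn + q = 5(p(n-1) + q) + 2n.
Matching the n-coefficient: p = 5p + 2 ⇒ p = - \frac{1}{2}.
Matching constants: q = -5p + 5q ⇒ q = - \frac{5}{8}.
General: T(n) = A·(5)^n - \frac{n}{2} - \frac{5}{8}.
Apply T(0) = -3: A - \frac{5}{8} = -3 ⇒ A = - \frac{19}{8}.
So T(n) = - \frac{19 \cdot 5^{n}}{8} - \frac{n}{2} - \frac{5}{8}.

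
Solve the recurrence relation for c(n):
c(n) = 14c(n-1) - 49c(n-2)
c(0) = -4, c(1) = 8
Characteristic equation: x² - 14x + 49 = 0, which is (x - (7))².
Repeated root r = 7.
General solution: c(n) = (A + Bn)·(7)^n.
From c(0) = -4: A = -4.
From c(1) = 8: (A + B)·(7) = 8 ⇒ B = \frac{36}{7}.
So c(n) = \left(\frac{36 n}{7} - 4\right) \cdot (7)^n.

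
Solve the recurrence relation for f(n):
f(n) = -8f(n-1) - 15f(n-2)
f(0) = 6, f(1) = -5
Characteristic equation: x² + 8x + 15 = 0, which factors as (x - (-5))(x - (-3)) = 0.
Roots r₁ = -5, r₂ = -3 (distinct).
General solution: f(n) = A·(-5)^n + B·(-3)^n.
From f(0) = 6: A + B = 6.
From f(1) = -5: -5A - 3B = -5.
Solving: A = - \frac{13}{2}, B = \frac{25}{2}.
So f(n) = \frac{25 \left(-3\right)^{n}}{2} - \frac{13 \left(-5\right)^{n}}{2}.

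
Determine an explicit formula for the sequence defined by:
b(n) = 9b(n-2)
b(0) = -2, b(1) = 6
Characteristic equation: x² - 9 = 0, which factors as (x - (3))(x - (-3)) = 0.
Roots r₁ = 3, r₂ = -3 (distinct).
General solution: b(n) = A·(3)^n + B·(-3)^n.
From b(0) = -2: A + B = -2.
From b(1) = 6: 3A - 3B = 6.
Solving: A = 0, B = -2.
So b(n) = - 2 \left(-3\right)^{n}.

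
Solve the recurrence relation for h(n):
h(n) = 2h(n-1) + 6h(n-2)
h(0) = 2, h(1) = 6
Characteristic equation: x² - 2x - 6 = 0.
Discriminant Δ = (2)² + 4·(6) = 28.
Roots r₁,₂ = (2 ± √28)/2, so r₁ = 1 + \sqrt{7}, r₂ = 1 - \sqrt{7}.
General solution: h(n) = A·r₁^n + B·r₂^n.
From the initial conditions, A + B = 2 and r₁A + r₂B = 6.
Since r₁ - r₂ = √28: A = (6 - (2)r₂)/√28 = \frac{2 \sqrt{7}}{7} + 1, and B = 2 - A = 1 - \frac{2 \sqrt{7}}{7}.
So h(n) = \left(\frac{2 \sqrt{7}}{7} + 1\right)\left(1 + \sqrt{7}\right)^n + \left(1 - \frac{2 \sqrt{7}}{7}\right)\left(1 - \sqrt{7}\right)^n.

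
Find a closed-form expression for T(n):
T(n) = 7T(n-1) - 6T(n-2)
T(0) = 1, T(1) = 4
Characteristic equation: x² - 7x + 6 = 0, which factors as (x - (1))(x - (6)) = 0.
Roots r₁ = 1, r₂ = 6 (distinct).
General solution: T(n) = A·(1)^n + B·(6)^n.
From T(0) = 1: A + B = 1.
From T(1) = 4: A + 6B = 4.
Solving: A = \frac{2}{5}, B = \frac{3}{5}.
So T(n) = \frac{3 \cdot 6^{n}}{5} + \frac{2}{5}.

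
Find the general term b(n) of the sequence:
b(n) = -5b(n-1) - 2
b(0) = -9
First-order linear non-homogeneous.
Homogeneous solution: b_h(n) = A·(-5)^n.
Try constant particular solution b_p = K: K = -5K - 2 ⇒ K = - \frac{1}{3}.
General: b(n) = A·(-5)^n - \frac{1}{3}.
Apply b(0) = -9: A - \frac{1}{3} = -9 ⇒ A = - \frac{26}{3}.
So b(n) = - \frac{26 \left(-5\right)^{n}}{3} - \frac{1}{3}.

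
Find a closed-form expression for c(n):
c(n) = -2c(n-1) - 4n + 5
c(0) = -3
First-order linear with linear forcing.
Homogeneous solution: c_h(n) = A·(-2)^n.
Try particular c_p(n) = pn + q. Substituting:
  pn + q = -2(p(n-1) + q) - 4n + 5.
Matching the n-coefficient: p = -2p - 4 ⇒ p = - \frac{4}{3}.
Matching constants: q = 2p - 2q + 5 ⇒ q = \frac{7}{9}.
General: c(n) = A·(-2)^n - \frac{4 n}{3} + \frac{7}{9}.
Apply c(0) = -3: A + \frac{7}{9} = -3 ⇒ A = - \frac{34}{9}.
So c(n) = - \frac{34 \left(-2\right)^{n}}{9} - \frac{4 n}{3} + \frac{7}{9}.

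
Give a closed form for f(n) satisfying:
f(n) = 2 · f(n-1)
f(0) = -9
Pure geometric recurrence with ratio 2.
By induction f(n) = f(0) · (2)^n = - 9 \cdot 2^{n}.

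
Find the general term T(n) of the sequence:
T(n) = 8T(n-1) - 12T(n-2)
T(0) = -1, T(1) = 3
Characteristic equation: x² - 8x + 12 = 0, which factors as (x - (2))(x - (6)) = 0.
Roots r₁ = 2, r₂ = 6 (distinct).
General solution: T(n) = A·(2)^n + B·(6)^n.
From T(0) = -1: A + B = -1.
From T(1) = 3: 2A + 6B = 3.
Solving: A = - \frac{9}{4}, B = \frac{5}{4}.
So T(n) = - \frac{9 \cdot 2^{n}}{4} + \frac{5 \cdot 6^{n}}{4}.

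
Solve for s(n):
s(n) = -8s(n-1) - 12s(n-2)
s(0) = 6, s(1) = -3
Characteristic equation: x² + 8x + 12 = 0, which factors as (x - (-6))(x - (-2)) = 0.
Roots r₁ = -6, r₂ = -2 (distinct).
General solution: s(n) = A·(-6)^n + B·(-2)^n.
From s(0) = 6: A + B = 6.
From s(1) = -3: -6A - 2B = -3.
Solving: A = - \frac{9}{4}, B = \frac{33}{4}.
So s(n) = \frac{33 \left(-2\right)^{n}}{4} - \frac{9 \left(-6\right)^{n}}{4}.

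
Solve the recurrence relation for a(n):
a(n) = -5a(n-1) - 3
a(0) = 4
First-order linear non-homogeneous.
Homogeneous solution: a_h(n) = A·(-5)^n.
Try constant particular solution a_p = K: K = -5K - 3 ⇒ K = - \frac{1}{2}.
General: a(n) = A·(-5)^n - \frac{1}{2}.
Apply a(0) = 4: A - \frac{1}{2} = 4 ⇒ A = \frac{9}{2}.
So a(n) = \frac{9 \left(-5\right)^{n}}{2} - \frac{1}{2}.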